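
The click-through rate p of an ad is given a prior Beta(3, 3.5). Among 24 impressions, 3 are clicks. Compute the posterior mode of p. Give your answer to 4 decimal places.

p̂_MAP = 0.1754

Prior: Beta(3, 3.5).
Data: 3 successes in 24 trials. The binomial likelihood contributes p^3(1−p)^21, so the posterior is Beta(3+3, 3.5+21) = Beta(6, 24.5).
For Beta(a, b) with a, b > 1 the mode is (a−1)/(a+b−2) = 5/28.5 ≈ 0.1754.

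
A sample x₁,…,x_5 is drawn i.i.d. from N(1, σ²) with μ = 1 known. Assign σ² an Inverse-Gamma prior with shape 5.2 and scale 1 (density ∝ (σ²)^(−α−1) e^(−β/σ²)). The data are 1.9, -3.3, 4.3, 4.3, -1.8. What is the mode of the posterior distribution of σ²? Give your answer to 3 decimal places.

Sum of squared deviations about the known mean: SS = (1.9−1)² + (-3.3−1)² + (4.3−1)² + (4.3−1)² + (-1.8−1)² = 48.92.
The Normal likelihood contributes (σ²)^(−n/2) exp(−SS/(2σ²)), so the posterior is Inverse-Gamma(α + n/2, β + SS/2) = Inverse-Gamma(7.7, 25.46).
The mode of Inverse-Gamma(a, b) is b/(a+1) = 25.46/8.7 ≈ 2.926.

σ̂²_MAP = 2.926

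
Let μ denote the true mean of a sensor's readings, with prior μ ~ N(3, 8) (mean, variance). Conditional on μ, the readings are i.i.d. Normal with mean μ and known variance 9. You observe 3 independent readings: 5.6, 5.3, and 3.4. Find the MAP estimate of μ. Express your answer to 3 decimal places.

n = 3; x̄ = (5.6 + 5.3 + 3.4)/3 = 14.3/3 = 143/30 ≈ 4.7667.
For a Normal prior and Normal likelihood with known variance, the posterior is Normal; its mode equals its mean, the precision-weighted average.
Prior precision 1/σ₀² = 1/8 = 0.125; data precision n/σ² = 3/9 = 1/3.
μ̂ = (0.125·3 + (1/3)·(143/30)) / (0.125 + 1/3) = (707/360)/(11/24) = 707/165 ≈ 4.285.

μ̂_MAP = 4.285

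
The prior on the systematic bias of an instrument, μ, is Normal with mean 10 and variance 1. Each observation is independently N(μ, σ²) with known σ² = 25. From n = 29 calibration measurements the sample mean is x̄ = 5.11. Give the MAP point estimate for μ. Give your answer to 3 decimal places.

μ̂_MAP = 7.374

n = 29, x̄ = 5.11.
For a Normal prior and Normal likelihood with known variance, the posterior is Normal; its mode equals its mean, the precision-weighted average.
Prior precision 1/σ₀² = 1/1 = 1; data precision n/σ² = 29/25 = 1.16.
μ̂ = (1·10 + 1.16·5.11) / (1 + 1.16) = 15.9276/2.16 = 13273/1800 ≈ 7.374.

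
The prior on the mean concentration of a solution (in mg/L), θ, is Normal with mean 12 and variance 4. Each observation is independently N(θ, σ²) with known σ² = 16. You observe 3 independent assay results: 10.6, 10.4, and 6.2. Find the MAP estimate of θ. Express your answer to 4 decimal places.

θ̂_MAP = 10.7429

n = 3; x̄ = (10.6 + 10.4 + 6.2)/3 = 27.2/3 = 136/15 ≈ 9.0667.
For a Normal prior and Normal likelihood with known variance, the posterior is Normal; its mode equals its mean, the precision-weighted average.
Prior precision 1/σ₀² = 1/4 = 0.25; data precision n/σ² = 3/16 = 0.1875.
θ̂ = (0.25·12 + 0.1875·(136/15)) / (0.25 + 0.1875) = 4.7/0.4375 = 376/35 ≈ 10.7429.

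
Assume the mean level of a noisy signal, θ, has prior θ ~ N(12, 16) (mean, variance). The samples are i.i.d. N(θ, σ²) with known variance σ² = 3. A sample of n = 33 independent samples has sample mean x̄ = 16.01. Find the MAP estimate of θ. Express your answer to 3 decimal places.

n = 33, x̄ = 16.01.
For a Normal prior and Normal likelihood with known variance, the posterior is Normal; its mode equals its mean, the precision-weighted average.
Prior precision 1/σ₀² = 1/16 = 0.0625; data precision n/σ² = 33/3 = 11.
θ̂ = (0.0625·12 + 11·16.01) / (0.0625 + 11) = 176.86/11.0625 = 70744/4425 ≈ 15.987.

θ̂_MAP = 15.987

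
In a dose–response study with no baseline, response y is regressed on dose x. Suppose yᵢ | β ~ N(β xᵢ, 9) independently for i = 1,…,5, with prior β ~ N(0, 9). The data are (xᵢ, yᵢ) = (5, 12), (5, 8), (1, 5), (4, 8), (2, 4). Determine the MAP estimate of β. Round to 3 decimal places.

β̂_MAP = 2.014

log p(β | y) = −Σ(yᵢ − βxᵢ)²/(2·9) − β²/(2·9) + const.
Setting the derivative to zero: Σxᵢ(yᵢ − βxᵢ)/9 − β/9 = 0, so β = Σxᵢyᵢ / (Σxᵢ² + σ²/τ²).
Σxᵢyᵢ = 5·12 + 5·8 + 1·5 + 4·8 + 2·4 = 145; Σxᵢ² = 71; σ²/τ² = 1.
β̂_MAP = 145 / (71 + 1) = 145/72 ≈ 2.014.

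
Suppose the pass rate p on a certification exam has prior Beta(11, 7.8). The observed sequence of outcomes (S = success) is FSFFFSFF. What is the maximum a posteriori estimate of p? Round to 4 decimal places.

Prior: Beta(11, 7.8).
Data: 2 successes in 8 trials (from the sequence). The binomial likelihood contributes p^2(1−p)^6, so the posterior is Beta(11+2, 7.8+6) = Beta(13, 13.8).
For Beta(a, b) with a, b > 1 the mode is (a−1)/(a+b−2) = 12/24.8 ≈ 0.4839.

p̂_MAP = 0.4839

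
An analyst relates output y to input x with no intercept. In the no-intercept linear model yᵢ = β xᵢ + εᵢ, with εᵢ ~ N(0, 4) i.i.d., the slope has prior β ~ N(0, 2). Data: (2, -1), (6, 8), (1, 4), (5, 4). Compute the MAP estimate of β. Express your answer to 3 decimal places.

β̂_MAP = 1.029

log p(β | y) = −Σ(yᵢ − βxᵢ)²/(2·4) − β²/(2·2) + const.
Setting the derivative to zero: Σxᵢ(yᵢ − βxᵢ)/4 − β/2 = 0, so β = Σxᵢyᵢ / (Σxᵢ² + σ²/τ²).
Σxᵢyᵢ = 2·(-1) + 6·8 + 1·4 + 5·4 = 70; Σxᵢ² = 66; σ²/τ² = 2.
β̂_MAP = 70 / (66 + 2) = 70/68 ≈ 1.029.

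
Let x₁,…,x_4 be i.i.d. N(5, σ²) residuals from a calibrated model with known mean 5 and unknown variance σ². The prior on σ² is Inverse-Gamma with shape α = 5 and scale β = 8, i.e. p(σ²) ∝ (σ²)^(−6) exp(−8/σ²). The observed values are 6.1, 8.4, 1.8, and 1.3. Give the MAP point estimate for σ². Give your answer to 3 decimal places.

Sum of squared deviations about the known mean: SS = (6.1−5)² + (8.4−5)² + (1.8−5)² + (1.3−5)² = 36.7.
The Normal likelihood contributes (σ²)^(−n/2) exp(−SS/(2σ²)), so the posterior is Inverse-Gamma(α + n/2, β + SS/2) = Inverse-Gamma(7, 26.35).
The mode of Inverse-Gamma(a, b) is b/(a+1) = 26.35/8 ≈ 3.294.

σ̂²_MAP = 3.294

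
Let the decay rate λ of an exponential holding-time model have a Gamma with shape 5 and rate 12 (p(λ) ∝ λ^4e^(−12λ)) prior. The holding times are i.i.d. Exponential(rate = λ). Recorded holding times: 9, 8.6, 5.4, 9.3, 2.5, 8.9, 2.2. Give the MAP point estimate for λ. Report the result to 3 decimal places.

The Exponential(rate=λ) likelihood is ∝ λ^n e^(−λΣtᵢ). Here n = 7 and Σtᵢ = 9 + 8.6 + 5.4 + 9.3 + 2.5 + 8.9 + 2.2 = 45.9.
Posterior ∝ λ^4e^(−12λ) · λ^7e^(−45.9λ) = λ^11e^(−57.9λ), i.e. Gamma(12, 57.9).
Mode = (a−1)/b = 11/57.9 ≈ 0.190.

λ̂_MAP = 0.190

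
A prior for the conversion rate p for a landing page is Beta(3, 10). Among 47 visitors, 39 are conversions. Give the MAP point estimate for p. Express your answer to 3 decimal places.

p̂_MAP = 0.707

Prior: Beta(3, 10).
Data: 39 successes in 47 trials. The binomial likelihood contributes p^39(1−p)^8, so the posterior is Beta(3+39, 10+8) = Beta(42, 18).
For Beta(a, b) with a, b > 1 the mode is (a−1)/(a+b−2) = 41/58 ≈ 0.707.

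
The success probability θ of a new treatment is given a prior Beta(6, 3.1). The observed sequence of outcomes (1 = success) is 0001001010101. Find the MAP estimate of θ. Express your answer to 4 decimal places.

θ̂_MAP = 0.4975

Prior: Beta(6, 3.1).
Data: 5 successes in 13 trials (from the sequence). The binomial likelihood contributes θ^5(1−θ)^8, so the posterior is Beta(6+5, 3.1+8) = Beta(11, 11.1).
For Beta(a, b) with a, b > 1 the mode is (a−1)/(a+b−2) = 10/20.1 ≈ 0.4975.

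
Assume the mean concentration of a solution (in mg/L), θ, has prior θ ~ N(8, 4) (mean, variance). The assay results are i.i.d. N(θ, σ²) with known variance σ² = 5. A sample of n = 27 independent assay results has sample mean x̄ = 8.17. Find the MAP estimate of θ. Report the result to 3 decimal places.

n = 27, x̄ = 8.17.
For a Normal prior and Normal likelihood with known variance, the posterior is Normal; its mode equals its mean, the precision-weighted average.
Prior precision 1/σ₀² = 1/4 = 0.25; data precision n/σ² = 27/5 = 5.4.
θ̂ = (0.25·8 + 5.4·8.17) / (0.25 + 5.4) = 46.118/5.65 = 23059/2825 ≈ 8.162.

θ̂_MAP = 8.162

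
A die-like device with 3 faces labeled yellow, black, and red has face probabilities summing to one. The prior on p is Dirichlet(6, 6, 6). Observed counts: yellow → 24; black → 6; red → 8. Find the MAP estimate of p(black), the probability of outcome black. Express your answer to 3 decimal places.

The posterior is Dirichlet(αᵢ + nᵢ) = Dirichlet(30, 12, 14).
For a Dirichlet(a₁,…,a_K) with all aᵢ > 1, the mode has j-th component (aⱼ − 1)/(Σaᵢ − K).
Here Σaᵢ = 56 and K = 3, so p(black) = (12 − 1)/(56 − 3) = 11/53 ≈ 0.208.

MAP estimate of p(black) = 0.208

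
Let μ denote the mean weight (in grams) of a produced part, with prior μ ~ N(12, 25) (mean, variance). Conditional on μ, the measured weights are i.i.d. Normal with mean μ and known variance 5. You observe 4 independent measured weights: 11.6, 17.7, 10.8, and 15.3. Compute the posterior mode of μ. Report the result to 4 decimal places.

n = 4; x̄ = (11.6 + 17.7 + 10.8 + 15.3)/4 = 55.4/4 = 13.85.
For a Normal prior and Normal likelihood with known variance, the posterior is Normal; its mode equals its mean, the precision-weighted average.
Prior precision 1/σ₀² = 1/25 = 0.04; data precision n/σ² = 4/5 = 0.8.
μ̂ = (0.04·12 + 0.8·13.85) / (0.04 + 0.8) = 11.56/0.84 = 289/21 ≈ 13.7619.

μ̂_MAP = 13.7619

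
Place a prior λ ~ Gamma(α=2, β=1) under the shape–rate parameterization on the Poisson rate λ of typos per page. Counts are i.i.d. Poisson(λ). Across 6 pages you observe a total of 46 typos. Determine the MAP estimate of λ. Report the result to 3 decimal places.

λ̂_MAP = 6.714

Σxᵢ = 46, n = 6.
Posterior ∝ λe^(−1λ) · λ^46e^(−6λ) = λ^47e^(−7λ), i.e. Gamma(shape=48, rate=7).
The mode of a Gamma(a, b) with a ≥ 1 (shape–rate) is (a−1)/b = 47/7 ≈ 6.714.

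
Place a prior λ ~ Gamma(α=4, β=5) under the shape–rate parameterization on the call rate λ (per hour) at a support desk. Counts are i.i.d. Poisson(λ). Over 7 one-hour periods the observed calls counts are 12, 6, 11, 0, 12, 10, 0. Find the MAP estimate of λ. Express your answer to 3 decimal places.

λ̂_MAP = 4.500

Σxᵢ = 12+6+11+0+12+10+0 = 51, with n = 7.
Posterior ∝ λ^3e^(−5λ) · λ^51e^(−7λ) = λ^54e^(−12λ), i.e. Gamma(shape=55, rate=12).
The mode of a Gamma(a, b) with a ≥ 1 (shape–rate) is (a−1)/b = 54/12 ≈ 4.500.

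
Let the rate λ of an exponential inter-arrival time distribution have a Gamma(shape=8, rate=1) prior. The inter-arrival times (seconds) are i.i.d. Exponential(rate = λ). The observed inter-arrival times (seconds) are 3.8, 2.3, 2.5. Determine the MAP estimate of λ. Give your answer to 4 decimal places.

λ̂_MAP = 1.0417

The Exponential(rate=λ) likelihood is ∝ λ^n e^(−λΣtᵢ). Here n = 3 and Σtᵢ = 3.8 + 2.3 + 2.5 = 8.6.
Posterior ∝ λ^7e^(−1λ) · λ^3e^(−8.6λ) = λ^10e^(−9.6λ), i.e. Gamma(11, 9.6).
Mode = (a−1)/b = 10/9.6 ≈ 1.0417.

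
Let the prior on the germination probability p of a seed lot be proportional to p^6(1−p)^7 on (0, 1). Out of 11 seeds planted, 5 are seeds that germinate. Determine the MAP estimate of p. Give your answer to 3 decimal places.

The prior density ∝ p^6(1−p)^7 is the kernel of Beta(7, 8).
Data: 5 successes in 11 trials. The binomial likelihood contributes p^5(1−p)^6, so the posterior is Beta(7+5, 8+6) = Beta(12, 14).
For Beta(a, b) with a, b > 1 the mode is (a−1)/(a+b−2) = 11/24 ≈ 0.458.

p̂_MAP = 0.458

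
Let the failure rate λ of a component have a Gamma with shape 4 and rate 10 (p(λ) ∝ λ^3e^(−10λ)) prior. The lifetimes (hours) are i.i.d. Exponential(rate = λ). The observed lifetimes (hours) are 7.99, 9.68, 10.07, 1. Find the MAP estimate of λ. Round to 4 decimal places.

λ̂_MAP = 0.1807

The Exponential(rate=λ) likelihood is ∝ λ^n e^(−λΣtᵢ). Here n = 4 and Σtᵢ = 7.99 + 9.68 + 10.07 + 1 = 28.74.
Posterior ∝ λ^3e^(−10λ) · λ^4e^(−28.74λ) = λ^7e^(−38.74λ), i.e. Gamma(8, 38.74).
Mode = (a−1)/b = 7/38.74 ≈ 0.1807.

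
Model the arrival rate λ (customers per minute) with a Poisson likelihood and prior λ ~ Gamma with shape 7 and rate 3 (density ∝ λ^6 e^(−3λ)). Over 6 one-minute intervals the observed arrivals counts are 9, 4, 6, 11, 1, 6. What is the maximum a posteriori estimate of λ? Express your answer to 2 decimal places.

Σxᵢ = 9+4+6+11+1+6 = 37, with n = 6.
Posterior ∝ λ^6e^(−3λ) · λ^37e^(−6λ) = λ^43e^(−9λ), i.e. Gamma(shape=44, rate=9).
The mode of a Gamma(a, b) with a ≥ 1 (shape–rate) is (a−1)/b = 43/9 ≈ 4.78.

λ̂_MAP = 4.78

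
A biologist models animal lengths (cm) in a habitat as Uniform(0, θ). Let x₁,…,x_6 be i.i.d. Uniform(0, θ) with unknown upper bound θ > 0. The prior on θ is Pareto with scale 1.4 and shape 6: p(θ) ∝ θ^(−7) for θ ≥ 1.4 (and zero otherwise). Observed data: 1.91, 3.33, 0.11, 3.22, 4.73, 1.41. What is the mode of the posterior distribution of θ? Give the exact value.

The Uniform(0, θ) likelihood is θ^(−n) for θ ≥ max(xᵢ), zero otherwise. Here max(xᵢ) = 4.73.
Posterior ∝ θ^(−7) · θ^(−6) = θ^(−13) on θ ≥ max(1.4, 4.73) = 4.73.
This density is strictly decreasing in θ, so the posterior mode lies at the lower boundary of the support.

θ̂_MAP = 4.73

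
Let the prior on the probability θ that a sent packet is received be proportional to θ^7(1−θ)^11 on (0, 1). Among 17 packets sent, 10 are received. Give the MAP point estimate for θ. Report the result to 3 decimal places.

θ̂_MAP = 0.486

The prior density ∝ θ^7(1−θ)^11 is the kernel of Beta(8, 12).
Data: 10 successes in 17 trials. The binomial likelihood contributes θ^10(1−θ)^7, so the posterior is Beta(8+10, 12+7) = Beta(18, 19).
For Beta(a, b) with a, b > 1 the mode is (a−1)/(a+b−2) = 17/35 ≈ 0.486.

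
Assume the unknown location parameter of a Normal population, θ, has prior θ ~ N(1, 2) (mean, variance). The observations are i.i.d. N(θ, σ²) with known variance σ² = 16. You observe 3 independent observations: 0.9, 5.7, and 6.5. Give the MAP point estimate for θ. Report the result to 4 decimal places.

n = 3; x̄ = (0.9 + 5.7 + 6.5)/3 = 13.1/3 = 131/30 ≈ 4.3667.
For a Normal prior and Normal likelihood with known variance, the posterior is Normal; its mode equals its mean, the precision-weighted average.
Prior precision 1/σ₀² = 1/2 = 0.5; data precision n/σ² = 3/16 = 0.1875.
θ̂ = (0.5·1 + 0.1875·(131/30)) / (0.5 + 0.1875) = 1.31875/0.6875 = 211/110 ≈ 1.9182.

θ̂_MAP = 1.9182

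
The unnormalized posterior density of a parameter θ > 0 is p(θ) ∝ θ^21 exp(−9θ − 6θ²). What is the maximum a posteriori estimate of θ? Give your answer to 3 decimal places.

ℓ'(θ) = 21/θ − 9 − 12θ. Setting this to zero and multiplying by θ: 12θ² + 9θ − 21 = 0.
θ = (−9 + √(9² + 4·12·21)) / (2·12) = (−9 + √1089) / 24 = (−9 + 33)/24 = 1.
ℓ''(θ) = −21/θ² − 12 < 0, confirming a maximum.

θ̂_MAP = 1.000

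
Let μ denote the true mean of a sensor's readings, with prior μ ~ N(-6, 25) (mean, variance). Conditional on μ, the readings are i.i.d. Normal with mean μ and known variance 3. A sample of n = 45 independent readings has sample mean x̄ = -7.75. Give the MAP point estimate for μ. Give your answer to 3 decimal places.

μ̂_MAP = -7.745

n = 45, x̄ = -7.75.
For a Normal prior and Normal likelihood with known variance, the posterior is Normal; its mode equals its mean, the precision-weighted average.
Prior precision 1/σ₀² = 1/25 = 0.04; data precision n/σ² = 45/3 = 15.
μ̂ = (0.04·(-6) + 15·(-7.75)) / (0.04 + 15) = (-116.49)/15.04 = -11649/1504 ≈ -7.745.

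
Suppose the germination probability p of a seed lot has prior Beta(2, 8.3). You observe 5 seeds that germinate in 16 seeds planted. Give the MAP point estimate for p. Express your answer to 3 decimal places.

Prior: Beta(2, 8.3).
Data: 5 successes in 16 trials. The binomial likelihood contributes p^5(1−p)^11, so the posterior is Beta(2+5, 8.3+11) = Beta(7, 19.3).
For Beta(a, b) with a, b > 1 the mode is (a−1)/(a+b−2) = 6/24.3 ≈ 0.247.

p̂_MAP = 0.247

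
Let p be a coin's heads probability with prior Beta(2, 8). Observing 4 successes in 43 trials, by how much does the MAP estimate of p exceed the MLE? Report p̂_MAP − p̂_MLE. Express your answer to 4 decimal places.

Posterior is Beta(6, 47); MAP = (6−1)/(53−2) = 5/51 ≈ 0.09804.
MLE ignores the prior: p̂_MLE = k/n = 4/43 ≈ 0.09302.
Difference = 5/51 − 4/43 = 11/2193 ≈ 0.0050.

MAP − MLE = 0.0050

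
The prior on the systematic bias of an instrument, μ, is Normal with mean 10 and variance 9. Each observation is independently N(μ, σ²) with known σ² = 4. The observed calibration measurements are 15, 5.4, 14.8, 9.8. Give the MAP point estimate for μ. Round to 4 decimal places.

μ̂_MAP = 11.1250

n = 4; x̄ = (15 + 5.4 + 14.8 + 9.8)/4 = 45/4 = 11.25.
For a Normal prior and Normal likelihood with known variance, the posterior is Normal; its mode equals its mean, the precision-weighted average.
Prior precision 1/σ₀² = 1/9; data precision n/σ² = 4/4 = 1.
μ̂ = ((1/9)·10 + 1·11.25) / (1/9 + 1) = (445/36)/(10/9) = 11.1250.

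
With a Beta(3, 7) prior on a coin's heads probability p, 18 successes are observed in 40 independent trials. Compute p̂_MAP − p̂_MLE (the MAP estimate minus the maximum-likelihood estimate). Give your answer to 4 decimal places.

Posterior is Beta(21, 29); MAP = (21−1)/(50−2) = 20/48 ≈ 0.41667.
MLE ignores the prior: p̂_MLE = k/n = 18/40 ≈ 0.45000.
Difference = 20/48 − 18/40 = -1/30 ≈ -0.0333.

MAP − MLE = -0.0333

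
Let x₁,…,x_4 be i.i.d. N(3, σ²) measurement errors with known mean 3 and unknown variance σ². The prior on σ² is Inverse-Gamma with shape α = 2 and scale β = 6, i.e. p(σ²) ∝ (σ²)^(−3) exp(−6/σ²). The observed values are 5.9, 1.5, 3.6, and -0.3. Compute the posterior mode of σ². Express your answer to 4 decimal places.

σ̂²_MAP = 3.3910

Sum of squared deviations about the known mean: SS = (5.9−3)² + (1.5−3)² + (3.6−3)² + (-0.3−3)² = 21.91.
The Normal likelihood contributes (σ²)^(−n/2) exp(−SS/(2σ²)), so the posterior is Inverse-Gamma(α + n/2, β + SS/2) = Inverse-Gamma(4, 16.955).
The mode of Inverse-Gamma(a, b) is b/(a+1) = 16.955/5 ≈ 3.3910.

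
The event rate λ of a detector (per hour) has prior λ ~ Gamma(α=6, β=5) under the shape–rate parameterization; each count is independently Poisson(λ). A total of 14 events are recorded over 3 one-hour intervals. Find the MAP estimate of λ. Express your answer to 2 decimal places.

λ̂_MAP = 2.38

Σxᵢ = 14, n = 3.
Posterior ∝ λ^5e^(−5λ) · λ^14e^(−3λ) = λ^19e^(−8λ), i.e. Gamma(shape=20, rate=8).
The mode of a Gamma(a, b) with a ≥ 1 (shape–rate) is (a−1)/b = 19/8 ≈ 2.38.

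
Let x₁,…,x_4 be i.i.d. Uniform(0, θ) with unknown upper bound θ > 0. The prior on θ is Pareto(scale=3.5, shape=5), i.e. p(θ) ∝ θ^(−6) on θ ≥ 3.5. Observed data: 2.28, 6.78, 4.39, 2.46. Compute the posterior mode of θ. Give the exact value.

θ̂_MAP = 6.78

The Uniform(0, θ) likelihood is θ^(−n) for θ ≥ max(xᵢ), zero otherwise. Here max(xᵢ) = 6.78.
Posterior ∝ θ^(−6) · θ^(−4) = θ^(−10) on θ ≥ max(3.5, 6.78) = 6.78.
This density is strictly decreasing in θ, so the posterior mode lies at the lower boundary of the support.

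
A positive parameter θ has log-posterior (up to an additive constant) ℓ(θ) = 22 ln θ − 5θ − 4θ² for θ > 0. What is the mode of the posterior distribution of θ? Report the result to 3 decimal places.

θ̂_MAP = 1.375

ℓ'(θ) = 22/θ − 5 − 8θ. Setting this to zero and multiplying by θ: 8θ² + 5θ − 22 = 0.
θ = (−5 + √(5² + 4·8·22)) / (2·8) = (−5 + √729) / 16 = (−5 + 27)/16 = 11/8.
ℓ''(θ) = −22/θ² − 8 < 0, confirming a maximum.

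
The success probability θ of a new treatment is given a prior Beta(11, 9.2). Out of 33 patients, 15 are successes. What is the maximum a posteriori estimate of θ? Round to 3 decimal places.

Prior: Beta(11, 9.2).
Data: 15 successes in 33 trials. The binomial likelihood contributes θ^15(1−θ)^18, so the posterior is Beta(11+15, 9.2+18) = Beta(26, 27.2).
For Beta(a, b) with a, b > 1 the mode is (a−1)/(a+b−2) = 25/51.2 ≈ 0.488.

θ̂_MAP = 0.488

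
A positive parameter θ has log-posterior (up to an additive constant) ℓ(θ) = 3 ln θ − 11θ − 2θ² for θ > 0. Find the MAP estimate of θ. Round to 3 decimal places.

θ̂_MAP = 0.250

ℓ'(θ) = 3/θ − 11 − 4θ. Setting this to zero and multiplying by θ: 4θ² + 11θ − 3 = 0.
θ = (−11 + √(11² + 4·4·3)) / (2·4) = (−11 + √169) / 8 = (−11 + 13)/8 = 1/4.
ℓ''(θ) = −3/θ² − 4 < 0, confirming a maximum.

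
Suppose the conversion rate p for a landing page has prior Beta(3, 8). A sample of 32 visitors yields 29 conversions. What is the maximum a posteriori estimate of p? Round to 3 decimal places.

Prior: Beta(3, 8).
Data: 29 successes in 32 trials. The binomial likelihood contributes p^29(1−p)^3, so the posterior is Beta(3+29, 8+3) = Beta(32, 11).
For Beta(a, b) with a, b > 1 the mode is (a−1)/(a+b−2) = 31/41 ≈ 0.756.

p̂_MAP = 0.756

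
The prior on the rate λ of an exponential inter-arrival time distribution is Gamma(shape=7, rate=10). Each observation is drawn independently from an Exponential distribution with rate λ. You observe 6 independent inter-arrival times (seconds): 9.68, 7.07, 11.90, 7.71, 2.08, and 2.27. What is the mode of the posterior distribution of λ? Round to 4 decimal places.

λ̂_MAP = 0.2366

The Exponential(rate=λ) likelihood is ∝ λ^n e^(−λΣtᵢ). Here n = 6 and Σtᵢ = 9.68 + 7.07 + 11.90 + 7.71 + 2.08 + 2.27 = 40.71.
Posterior ∝ λ^6e^(−10λ) · λ^6e^(−40.71λ) = λ^12e^(−50.71λ), i.e. Gamma(13, 50.71).
Mode = (a−1)/b = 12/50.71 ≈ 0.2366.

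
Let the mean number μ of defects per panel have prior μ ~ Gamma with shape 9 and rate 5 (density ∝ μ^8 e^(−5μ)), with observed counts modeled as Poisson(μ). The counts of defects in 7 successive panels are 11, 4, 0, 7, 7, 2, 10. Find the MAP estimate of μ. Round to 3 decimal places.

μ̂_MAP = 4.083

Σxᵢ = 11+4+0+7+7+2+10 = 41, with n = 7.
Posterior ∝ μ^8e^(−5μ) · μ^41e^(−7μ) = μ^49e^(−12μ), i.e. Gamma(shape=50, rate=12).
The mode of a Gamma(a, b) with a ≥ 1 (shape–rate) is (a−1)/b = 49/12 ≈ 4.083.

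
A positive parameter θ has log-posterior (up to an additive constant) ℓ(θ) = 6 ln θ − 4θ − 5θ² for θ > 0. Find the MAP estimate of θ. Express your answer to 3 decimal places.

ℓ'(θ) = 6/θ − 4 − 10θ. Setting this to zero and multiplying by θ: 10θ² + 4θ − 6 = 0.
θ = (−4 + √(4² + 4·10·6)) / (2·10) = (−4 + √256) / 20 = (−4 + 16)/20 = 3/5.
ℓ''(θ) = −6/θ² − 10 < 0, confirming a maximum.

θ̂_MAP = 0.600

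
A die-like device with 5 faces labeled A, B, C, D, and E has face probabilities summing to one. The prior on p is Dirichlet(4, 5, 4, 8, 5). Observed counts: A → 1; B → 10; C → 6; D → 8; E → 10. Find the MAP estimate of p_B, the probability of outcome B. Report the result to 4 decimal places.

MAP estimate of p_B = 0.2500

The posterior is Dirichlet(αᵢ + nᵢ) = Dirichlet(5, 15, 10, 16, 15).
For a Dirichlet(a₁,…,a_K) with all aᵢ > 1, the mode has j-th component (aⱼ − 1)/(Σaᵢ − K).
Here Σaᵢ = 61 and K = 5, so p_B = (15 − 1)/(61 − 5) = 14/56 ≈ 0.2500.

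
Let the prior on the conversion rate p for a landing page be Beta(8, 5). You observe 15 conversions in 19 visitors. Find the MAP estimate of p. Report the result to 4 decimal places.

p̂_MAP = 0.7333

Prior: Beta(8, 5).
Data: 15 successes in 19 trials. The binomial likelihood contributes p^15(1−p)^4, so the posterior is Beta(8+15, 5+4) = Beta(23, 9).
For Beta(a, b) with a, b > 1 the mode is (a−1)/(a+b−2) = 22/30 ≈ 0.7333.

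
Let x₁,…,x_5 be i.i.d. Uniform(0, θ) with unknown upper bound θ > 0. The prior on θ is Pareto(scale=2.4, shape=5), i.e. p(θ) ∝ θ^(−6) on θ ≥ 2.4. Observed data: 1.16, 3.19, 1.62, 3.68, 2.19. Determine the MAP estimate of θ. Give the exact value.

θ̂_MAP = 3.68

The Uniform(0, θ) likelihood is θ^(−n) for θ ≥ max(xᵢ), zero otherwise. Here max(xᵢ) = 3.68.
Posterior ∝ θ^(−6) · θ^(−5) = θ^(−11) on θ ≥ max(2.4, 3.68) = 3.68.
This density is strictly decreasing in θ, so the posterior mode lies at the lower boundary of the support.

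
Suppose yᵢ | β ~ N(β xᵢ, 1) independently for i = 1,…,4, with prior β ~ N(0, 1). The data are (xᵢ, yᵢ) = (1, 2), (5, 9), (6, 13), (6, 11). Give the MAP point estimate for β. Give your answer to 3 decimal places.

log p(β | y) = −Σ(yᵢ − βxᵢ)²/(2·1) − β²/(2·1) + const.
Setting the derivative to zero: Σxᵢ(yᵢ − βxᵢ)/1 − β/1 = 0, so β = Σxᵢyᵢ / (Σxᵢ² + σ²/τ²).
Σxᵢyᵢ = 1·2 + 5·9 + 6·13 + 6·11 = 191; Σxᵢ² = 98; σ²/τ² = 1.
β̂_MAP = 191 / (98 + 1) = 191/99 ≈ 1.929.

β̂_MAP = 1.929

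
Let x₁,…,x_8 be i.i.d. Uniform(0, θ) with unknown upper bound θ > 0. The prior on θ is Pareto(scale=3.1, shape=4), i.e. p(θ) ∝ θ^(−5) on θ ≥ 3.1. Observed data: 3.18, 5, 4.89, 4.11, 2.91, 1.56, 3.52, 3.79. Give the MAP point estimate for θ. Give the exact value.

θ̂_MAP = 5

The Uniform(0, θ) likelihood is θ^(−n) for θ ≥ max(xᵢ), zero otherwise. Here max(xᵢ) = 5.
Posterior ∝ θ^(−5) · θ^(−8) = θ^(−13) on θ ≥ max(3.1, 5) = 5.
This density is strictly decreasing in θ, so the posterior mode lies at the lower boundary of the support.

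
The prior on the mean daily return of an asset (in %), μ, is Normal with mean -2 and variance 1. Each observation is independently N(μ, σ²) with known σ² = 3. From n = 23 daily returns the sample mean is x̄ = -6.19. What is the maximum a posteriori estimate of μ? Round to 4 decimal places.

μ̂_MAP = -5.7065

n = 23, x̄ = -6.19.
For a Normal prior and Normal likelihood with known variance, the posterior is Normal; its mode equals its mean, the precision-weighted average.
Prior precision 1/σ₀² = 1/1 = 1; data precision n/σ² = 23/3.
μ̂ = (1·(-2) + (23/3)·(-6.19)) / (1 + 23/3) = (-14837/300)/(26/3) = -14837/2600 ≈ -5.7065.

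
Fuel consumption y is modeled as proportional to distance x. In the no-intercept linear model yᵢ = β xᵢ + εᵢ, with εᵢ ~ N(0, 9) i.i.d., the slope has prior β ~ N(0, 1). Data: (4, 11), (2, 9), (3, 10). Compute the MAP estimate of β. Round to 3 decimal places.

β̂_MAP = 2.421

log p(β | y) = −Σ(yᵢ − βxᵢ)²/(2·9) − β²/(2·1) + const.
Setting the derivative to zero: Σxᵢ(yᵢ − βxᵢ)/9 − β/1 = 0, so β = Σxᵢyᵢ / (Σxᵢ² + σ²/τ²).
Σxᵢyᵢ = 4·11 + 2·9 + 3·10 = 92; Σxᵢ² = 29; σ²/τ² = 9.
β̂_MAP = 92 / (29 + 9) = 92/38 ≈ 2.421.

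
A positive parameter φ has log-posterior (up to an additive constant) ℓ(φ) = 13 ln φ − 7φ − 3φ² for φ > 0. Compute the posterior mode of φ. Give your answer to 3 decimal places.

φ̂_MAP = 1.000

ℓ'(φ) = 13/φ − 7 − 6φ. Setting this to zero and multiplying by φ: 6φ² + 7φ − 13 = 0.
φ = (−7 + √(7² + 4·6·13)) / (2·6) = (−7 + √361) / 12 = (−7 + 19)/12 = 1.
ℓ''(φ) = −13/φ² − 6 < 0, confirming a maximum.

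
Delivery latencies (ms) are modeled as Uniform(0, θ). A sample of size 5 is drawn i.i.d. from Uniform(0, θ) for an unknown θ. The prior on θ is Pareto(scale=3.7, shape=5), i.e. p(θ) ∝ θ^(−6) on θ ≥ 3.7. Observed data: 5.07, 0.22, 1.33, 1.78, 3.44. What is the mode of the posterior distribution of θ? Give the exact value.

θ̂_MAP = 5.07

The Uniform(0, θ) likelihood is θ^(−n) for θ ≥ max(xᵢ), zero otherwise. Here max(xᵢ) = 5.07.
Posterior ∝ θ^(−6) · θ^(−5) = θ^(−11) on θ ≥ max(3.7, 5.07) = 5.07.
This density is strictly decreasing in θ, so the posterior mode lies at the lower boundary of the support.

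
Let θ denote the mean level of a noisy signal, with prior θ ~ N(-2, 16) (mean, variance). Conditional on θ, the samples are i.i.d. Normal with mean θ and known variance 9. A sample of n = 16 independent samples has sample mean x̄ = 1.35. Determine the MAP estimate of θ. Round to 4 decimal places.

θ̂_MAP = 1.2362

n = 16, x̄ = 1.35.
For a Normal prior and Normal likelihood with known variance, the posterior is Normal; its mode equals its mean, the precision-weighted average.
Prior precision 1/σ₀² = 1/16 = 0.0625; data precision n/σ² = 16/9.
θ̂ = (0.0625·(-2) + (16/9)·1.35) / (0.0625 + 16/9) = 2.275/(265/144) = 1638/1325 ≈ 1.2362.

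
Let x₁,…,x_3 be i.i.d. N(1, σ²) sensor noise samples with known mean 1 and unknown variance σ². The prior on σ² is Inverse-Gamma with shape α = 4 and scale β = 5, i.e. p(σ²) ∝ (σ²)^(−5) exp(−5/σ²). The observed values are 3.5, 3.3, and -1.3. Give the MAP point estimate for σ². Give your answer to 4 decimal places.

σ̂²_MAP = 2.0638

Sum of squared deviations about the known mean: SS = (3.5−1)² + (3.3−1)² + (-1.3−1)² = 16.83.
The Normal likelihood contributes (σ²)^(−n/2) exp(−SS/(2σ²)), so the posterior is Inverse-Gamma(α + n/2, β + SS/2) = Inverse-Gamma(5.5, 13.415).
The mode of Inverse-Gamma(a, b) is b/(a+1) = 13.415/6.5 ≈ 2.0638.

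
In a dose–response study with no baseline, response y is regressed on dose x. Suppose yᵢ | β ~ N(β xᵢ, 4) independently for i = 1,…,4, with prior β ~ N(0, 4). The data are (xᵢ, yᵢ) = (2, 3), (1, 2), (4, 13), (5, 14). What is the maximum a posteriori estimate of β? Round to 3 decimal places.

log p(β | y) = −Σ(yᵢ − βxᵢ)²/(2·4) − β²/(2·4) + const.
Setting the derivative to zero: Σxᵢ(yᵢ − βxᵢ)/4 − β/4 = 0, so β = Σxᵢyᵢ / (Σxᵢ² + σ²/τ²).
Σxᵢyᵢ = 2·3 + 1·2 + 4·13 + 5·14 = 130; Σxᵢ² = 46; σ²/τ² = 1.
β̂_MAP = 130 / (46 + 1) = 130/47 ≈ 2.766.

β̂_MAP = 2.766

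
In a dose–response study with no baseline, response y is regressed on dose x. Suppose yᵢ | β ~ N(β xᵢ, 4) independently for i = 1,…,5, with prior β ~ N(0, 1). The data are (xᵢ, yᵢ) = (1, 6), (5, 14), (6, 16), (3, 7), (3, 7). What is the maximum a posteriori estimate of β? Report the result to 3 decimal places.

log p(β | y) = −Σ(yᵢ − βxᵢ)²/(2·4) − β²/(2·1) + const.
Setting the derivative to zero: Σxᵢ(yᵢ − βxᵢ)/4 − β/1 = 0, so β = Σxᵢyᵢ / (Σxᵢ² + σ²/τ²).
Σxᵢyᵢ = 1·6 + 5·14 + 6·16 + 3·7 + 3·7 = 214; Σxᵢ² = 80; σ²/τ² = 4.
β̂_MAP = 214 / (80 + 4) = 214/84 ≈ 2.548.

β̂_MAP = 2.548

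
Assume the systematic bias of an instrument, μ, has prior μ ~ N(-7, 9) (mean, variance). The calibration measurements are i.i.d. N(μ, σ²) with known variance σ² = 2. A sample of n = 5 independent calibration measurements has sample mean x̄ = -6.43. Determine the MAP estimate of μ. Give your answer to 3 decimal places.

μ̂_MAP = -6.454

n = 5, x̄ = -6.43.
For a Normal prior and Normal likelihood with known variance, the posterior is Normal; its mode equals its mean, the precision-weighted average.
Prior precision 1/σ₀² = 1/9; data precision n/σ² = 5/2 = 2.5.
μ̂ = ((1/9)·(-7) + 2.5·(-6.43)) / (1/9 + 2.5) = (-6067/360)/(47/18) = -6067/940 ≈ -6.454.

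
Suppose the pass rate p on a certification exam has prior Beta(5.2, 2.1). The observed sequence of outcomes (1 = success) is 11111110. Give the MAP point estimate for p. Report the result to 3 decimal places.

p̂_MAP = 0.842

Prior: Beta(5.2, 2.1).
Data: 7 successes in 8 trials (from the sequence). The binomial likelihood contributes p^7(1−p)^1, so the posterior is Beta(5.2+7, 2.1+1) = Beta(12.2, 3.1).
For Beta(a, b) with a, b > 1 the mode is (a−1)/(a+b−2) = 11.2/13.3 ≈ 0.842.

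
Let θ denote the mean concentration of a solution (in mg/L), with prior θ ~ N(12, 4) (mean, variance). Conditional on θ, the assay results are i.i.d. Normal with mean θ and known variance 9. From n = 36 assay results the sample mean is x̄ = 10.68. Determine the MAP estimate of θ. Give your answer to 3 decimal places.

θ̂_MAP = 10.758

n = 36, x̄ = 10.68.
For a Normal prior and Normal likelihood with known variance, the posterior is Normal; its mode equals its mean, the precision-weighted average.
Prior precision 1/σ₀² = 1/4 = 0.25; data precision n/σ² = 36/9 = 4.
θ̂ = (0.25·12 + 4·10.68) / (0.25 + 4) = 45.72/4.25 = 4572/425 ≈ 10.758.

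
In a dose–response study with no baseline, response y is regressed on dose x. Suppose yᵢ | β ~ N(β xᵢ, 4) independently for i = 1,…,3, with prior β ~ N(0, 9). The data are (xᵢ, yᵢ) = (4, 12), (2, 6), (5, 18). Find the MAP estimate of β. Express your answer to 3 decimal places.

log p(β | y) = −Σ(yᵢ − βxᵢ)²/(2·4) − β²/(2·9) + const.
Setting the derivative to zero: Σxᵢ(yᵢ − βxᵢ)/4 − β/9 = 0, so β = Σxᵢyᵢ / (Σxᵢ² + σ²/τ²).
Σxᵢyᵢ = 4·12 + 2·6 + 5·18 = 150; Σxᵢ² = 45; σ²/τ² = 4/9.
β̂_MAP = 150 / (45 + 4/9) = 150/(409/9) = 1350/409 ≈ 3.301.

β̂_MAP = 3.301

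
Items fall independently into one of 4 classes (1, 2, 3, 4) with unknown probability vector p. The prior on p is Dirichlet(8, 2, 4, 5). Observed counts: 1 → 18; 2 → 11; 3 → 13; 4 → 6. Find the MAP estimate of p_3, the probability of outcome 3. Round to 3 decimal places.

The posterior is Dirichlet(αᵢ + nᵢ) = Dirichlet(26, 13, 17, 11).
For a Dirichlet(a₁,…,a_K) with all aᵢ > 1, the mode has j-th component (aⱼ − 1)/(Σaᵢ − K).
Here Σaᵢ = 67 and K = 4, so p_3 = (17 − 1)/(67 − 4) = 16/63 ≈ 0.254.

MAP estimate: 0.254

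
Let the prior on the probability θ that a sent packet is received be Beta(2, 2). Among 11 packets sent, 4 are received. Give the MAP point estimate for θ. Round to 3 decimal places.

θ̂_MAP = 0.385

Prior: Beta(2, 2).
Data: 4 successes in 11 trials. The binomial likelihood contributes θ^4(1−θ)^7, so the posterior is Beta(2+4, 2+7) = Beta(6, 9).
For Beta(a, b) with a, b > 1 the mode is (a−1)/(a+b−2) = 5/13 ≈ 0.385.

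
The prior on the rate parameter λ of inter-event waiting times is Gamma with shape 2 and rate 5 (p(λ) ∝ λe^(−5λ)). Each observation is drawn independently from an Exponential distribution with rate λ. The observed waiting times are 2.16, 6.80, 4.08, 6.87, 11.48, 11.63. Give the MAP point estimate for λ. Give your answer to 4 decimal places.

λ̂_MAP = 0.1458

The Exponential(rate=λ) likelihood is ∝ λ^n e^(−λΣtᵢ). Here n = 6 and Σtᵢ = 2.16 + 6.80 + 4.08 + 6.87 + 11.48 + 11.63 = 43.02.
Posterior ∝ λe^(−5λ) · λ^6e^(−43.02λ) = λ^7e^(−48.02λ), i.e. Gamma(8, 48.02).
Mode = (a−1)/b = 7/48.02 ≈ 0.1458.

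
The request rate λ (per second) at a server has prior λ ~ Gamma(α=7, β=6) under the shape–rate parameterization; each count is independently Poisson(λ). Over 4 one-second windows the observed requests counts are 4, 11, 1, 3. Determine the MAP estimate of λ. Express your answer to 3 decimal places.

λ̂_MAP = 2.500

Σxᵢ = 4+11+1+3 = 19, with n = 4.
Posterior ∝ λ^6e^(−6λ) · λ^19e^(−4λ) = λ^25e^(−10λ), i.e. Gamma(shape=26, rate=10).
The mode of a Gamma(a, b) with a ≥ 1 (shape–rate) is (a−1)/b = 25/10 ≈ 2.500.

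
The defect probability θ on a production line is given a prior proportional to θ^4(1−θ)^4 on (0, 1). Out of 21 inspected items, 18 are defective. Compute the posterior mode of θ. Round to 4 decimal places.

The prior density ∝ θ^4(1−θ)^4 is the kernel of Beta(5, 5).
Data: 18 successes in 21 trials. The binomial likelihood contributes θ^18(1−θ)^3, so the posterior is Beta(5+18, 5+3) = Beta(23, 8).
For Beta(a, b) with a, b > 1 the mode is (a−1)/(a+b−2) = 22/29 ≈ 0.7586.

θ̂_MAP = 0.7586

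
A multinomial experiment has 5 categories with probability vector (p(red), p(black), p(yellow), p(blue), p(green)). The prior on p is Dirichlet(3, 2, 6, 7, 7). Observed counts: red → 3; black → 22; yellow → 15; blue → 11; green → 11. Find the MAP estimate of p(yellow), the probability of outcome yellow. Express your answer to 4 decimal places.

MAP estimate of p(yellow) = 0.2439

The posterior is Dirichlet(αᵢ + nᵢ) = Dirichlet(6, 24, 21, 18, 18).
For a Dirichlet(a₁,…,a_K) with all aᵢ > 1, the mode has j-th component (aⱼ − 1)/(Σaᵢ − K).
Here Σaᵢ = 87 and K = 5, so p(yellow) = (21 − 1)/(87 − 5) = 20/82 ≈ 0.2439.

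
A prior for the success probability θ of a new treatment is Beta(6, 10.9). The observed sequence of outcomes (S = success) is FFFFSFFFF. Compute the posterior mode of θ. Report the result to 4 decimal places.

Prior: Beta(6, 10.9).
Data: 1 success in 9 trials (from the sequence). The binomial likelihood contributes θ(1−θ)^8, so the posterior is Beta(6+1, 10.9+8) = Beta(7, 18.9).
For Beta(a, b) with a, b > 1 the mode is (a−1)/(a+b−2) = 6/23.9 ≈ 0.2510.

θ̂_MAP = 0.2510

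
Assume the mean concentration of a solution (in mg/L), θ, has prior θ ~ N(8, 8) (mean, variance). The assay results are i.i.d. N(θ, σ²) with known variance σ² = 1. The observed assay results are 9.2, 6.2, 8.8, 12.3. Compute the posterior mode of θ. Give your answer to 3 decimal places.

n = 4; x̄ = (9.2 + 6.2 + 8.8 + 12.3)/4 = 36.5/4 = 9.125.
For a Normal prior and Normal likelihood with known variance, the posterior is Normal; its mode equals its mean, the precision-weighted average.
Prior precision 1/σ₀² = 1/8 = 0.125; data precision n/σ² = 4/1 = 4.
θ̂ = (0.125·8 + 4·9.125) / (0.125 + 4) = 37.5/4.125 = 100/11 ≈ 9.091.

θ̂_MAP = 9.091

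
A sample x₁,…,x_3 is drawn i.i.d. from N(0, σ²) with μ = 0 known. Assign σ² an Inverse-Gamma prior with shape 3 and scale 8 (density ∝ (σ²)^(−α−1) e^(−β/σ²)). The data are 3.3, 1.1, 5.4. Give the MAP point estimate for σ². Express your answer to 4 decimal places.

Sum of squared deviations about the known mean: SS = (3.3−0)² + (1.1−0)² + (5.4−0)² = 41.26.
The Normal likelihood contributes (σ²)^(−n/2) exp(−SS/(2σ²)), so the posterior is Inverse-Gamma(α + n/2, β + SS/2) = Inverse-Gamma(4.5, 28.63).
The mode of Inverse-Gamma(a, b) is b/(a+1) = 28.63/5.5 ≈ 5.2055.

σ̂²_MAP = 5.2055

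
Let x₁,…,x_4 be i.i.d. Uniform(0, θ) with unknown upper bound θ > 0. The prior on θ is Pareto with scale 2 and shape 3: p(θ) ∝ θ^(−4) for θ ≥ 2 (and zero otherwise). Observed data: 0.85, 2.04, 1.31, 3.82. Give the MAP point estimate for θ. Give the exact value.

θ̂_MAP = 3.82

The Uniform(0, θ) likelihood is θ^(−n) for θ ≥ max(xᵢ), zero otherwise. Here max(xᵢ) = 3.82.
Posterior ∝ θ^(−4) · θ^(−4) = θ^(−8) on θ ≥ max(2, 3.82) = 3.82.
This density is strictly decreasing in θ, so the posterior mode lies at the lower boundary of the support.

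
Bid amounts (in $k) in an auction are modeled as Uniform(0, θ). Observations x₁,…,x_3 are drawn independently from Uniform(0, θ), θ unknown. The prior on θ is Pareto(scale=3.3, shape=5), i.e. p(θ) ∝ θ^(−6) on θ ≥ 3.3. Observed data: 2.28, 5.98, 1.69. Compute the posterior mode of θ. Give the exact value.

θ̂_MAP = 5.98

The Uniform(0, θ) likelihood is θ^(−n) for θ ≥ max(xᵢ), zero otherwise. Here max(xᵢ) = 5.98.
Posterior ∝ θ^(−6) · θ^(−3) = θ^(−9) on θ ≥ max(3.3, 5.98) = 5.98.
This density is strictly decreasing in θ, so the posterior mode lies at the lower boundary of the support.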